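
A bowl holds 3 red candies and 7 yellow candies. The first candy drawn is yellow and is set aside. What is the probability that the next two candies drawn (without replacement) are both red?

After the first draw, 3 of the remaining 9 candies are red.
P = 3/9 × 2/8 = 6/72 = 1/12.

1/12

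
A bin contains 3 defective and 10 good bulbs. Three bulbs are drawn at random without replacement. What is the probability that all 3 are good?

60/143

P(every draw is good) = 10/13 × 9/12 × 8/11 = 720/1716 = 60/143.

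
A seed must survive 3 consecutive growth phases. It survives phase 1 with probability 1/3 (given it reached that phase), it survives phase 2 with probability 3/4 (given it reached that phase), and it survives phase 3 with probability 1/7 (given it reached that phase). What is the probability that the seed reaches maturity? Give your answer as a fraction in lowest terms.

1/28

Each stage is reached only if all earlier stages succeed, so
P = 1/3 × 3/4 × 1/7 = 3/84 = 1/28.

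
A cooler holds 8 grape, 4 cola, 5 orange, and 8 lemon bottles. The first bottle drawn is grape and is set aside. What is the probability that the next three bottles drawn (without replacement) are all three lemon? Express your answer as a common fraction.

7/253

After the first draw, 8 of the remaining 24 bottles are lemon.
P = 8/24 × 7/23 × 6/22 = 336/12144 = 7/253.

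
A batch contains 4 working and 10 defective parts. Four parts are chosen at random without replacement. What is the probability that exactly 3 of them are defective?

One ordering (defective drawn first) has probability 10/14 × 9/13 × 8/12 × 4/11 = 2880/24024 = 120/1001.
There are C(4,3) = 4 such orderings, each equally likely, so P = 4 × 120/1001 = 480/1001.

480/1001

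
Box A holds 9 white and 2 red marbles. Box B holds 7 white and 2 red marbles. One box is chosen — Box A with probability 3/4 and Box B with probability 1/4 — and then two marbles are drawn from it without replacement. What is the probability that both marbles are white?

1681/2640

From Box A: P(both white) = (9/11)(8/10) = 36/55.
From Box B: P(both white) = (7/9)(6/8) = 7/12.
Total probability = (3/4)(36/55) + (1/4)(7/12) = 1681/2640.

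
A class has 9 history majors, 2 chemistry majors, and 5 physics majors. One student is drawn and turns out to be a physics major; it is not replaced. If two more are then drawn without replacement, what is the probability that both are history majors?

After the first draw, 9 of the remaining 15 students are history majors.
P = 9/15 × 8/14 = 72/210 = 12/35.

12/35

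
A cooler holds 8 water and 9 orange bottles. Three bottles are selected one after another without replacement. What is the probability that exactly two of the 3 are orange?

36/85

One ordering (orange drawn first) has probability 9/17 × 8/16 × 8/15 = 576/4080 = 12/85.
There are C(3,2) = 3 such orderings, each equally likely, so P = 3 × 12/85 = 36/85.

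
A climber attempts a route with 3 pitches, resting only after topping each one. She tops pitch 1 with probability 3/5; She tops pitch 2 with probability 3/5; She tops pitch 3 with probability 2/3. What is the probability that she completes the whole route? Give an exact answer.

Multiplying along the chain,
P = 3/5 × 3/5 × 2/3 = 18/75 = 6/25.

6/25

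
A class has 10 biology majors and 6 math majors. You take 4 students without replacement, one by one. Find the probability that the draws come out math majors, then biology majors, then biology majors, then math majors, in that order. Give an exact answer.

Each draw changes the counts, so multiply the conditional probabilities along the sequence:
P = 6/16 × 10/15 × 9/14 × 5/13 = 2700/43680 = 45/728.

45/728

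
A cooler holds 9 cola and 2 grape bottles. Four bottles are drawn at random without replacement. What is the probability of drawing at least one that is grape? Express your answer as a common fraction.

P(no grape) = 9/11 × 8/10 × 7/9 × 6/8 = 3024/7920 = 21/55.
P(at least one) = 1 − 21/55 = 34/55.

34/55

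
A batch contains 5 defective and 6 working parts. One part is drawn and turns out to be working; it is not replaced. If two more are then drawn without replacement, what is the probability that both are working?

After the first draw, 5 of the remaining 10 parts are working.
P = 5/10 × 4/9 = 20/90 = 2/9.

2/9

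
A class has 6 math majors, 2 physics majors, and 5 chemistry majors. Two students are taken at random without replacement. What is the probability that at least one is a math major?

P(no math majors) = 7/13 × 6/12 = 42/156 = 7/26.
P(at least one) = 1 − 7/26 = 19/26.

19/26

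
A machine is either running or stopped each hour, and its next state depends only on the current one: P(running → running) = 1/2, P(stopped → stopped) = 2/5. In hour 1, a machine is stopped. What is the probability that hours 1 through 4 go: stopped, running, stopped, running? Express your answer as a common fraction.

Hour 1 is given. For each transition, use the conditional probability from the current state:
P(running | stopped) = 3/5; P(stopped | running) = 1/2; P(running | stopped) = 3/5.
P = 3/5 × 1/2 × 3/5 = 9/50.

9/50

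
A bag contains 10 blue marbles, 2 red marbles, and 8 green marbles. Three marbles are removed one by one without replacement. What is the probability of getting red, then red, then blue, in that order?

1/342

Chain rule:
P = 2/20 × 1/19 × 10/18 = 20/6840 = 1/342.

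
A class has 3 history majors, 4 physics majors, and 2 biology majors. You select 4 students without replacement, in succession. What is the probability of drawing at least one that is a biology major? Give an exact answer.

13/18

P(no biology majors) = 7/9 × 6/8 × 5/7 × 4/6 = 840/3024 = 5/18.
P(at least one) = 1 − 5/18 = 13/18.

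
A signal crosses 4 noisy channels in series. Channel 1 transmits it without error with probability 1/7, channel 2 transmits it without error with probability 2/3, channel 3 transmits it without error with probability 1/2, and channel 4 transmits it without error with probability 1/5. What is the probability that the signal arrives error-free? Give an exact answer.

Each stage is reached only if all earlier stages succeed, so
P = 1/7 × 2/3 × 1/2 × 1/5 = 2/210 = 1/105.

1/105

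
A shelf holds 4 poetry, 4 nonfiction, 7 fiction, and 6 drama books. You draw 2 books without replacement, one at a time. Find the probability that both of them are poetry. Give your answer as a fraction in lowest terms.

P = 4/21 × 3/20 = 12/420 = 1/35.

1/35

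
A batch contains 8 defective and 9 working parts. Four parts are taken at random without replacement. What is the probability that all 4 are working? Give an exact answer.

9/170

P = 9/17 × 8/16 × 7/15 × 6/14 = 3024/57120 = 9/170.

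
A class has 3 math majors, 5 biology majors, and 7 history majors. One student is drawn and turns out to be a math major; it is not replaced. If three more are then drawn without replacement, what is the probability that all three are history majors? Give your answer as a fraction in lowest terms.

After the first draw, 7 of the remaining 14 students are history majors.
P = 7/14 × 6/13 × 5/12 = 210/2184 = 5/52.

5/52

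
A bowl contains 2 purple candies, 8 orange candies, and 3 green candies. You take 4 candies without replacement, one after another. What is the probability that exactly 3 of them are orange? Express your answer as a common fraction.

56/143

One ordering (orange drawn first) has probability 8/13 × 7/12 × 6/11 × 5/10 = 1680/17160 = 14/143.
There are C(4,3) = 4 such orderings, each equally likely, so P = 4 × 14/143 = 56/143.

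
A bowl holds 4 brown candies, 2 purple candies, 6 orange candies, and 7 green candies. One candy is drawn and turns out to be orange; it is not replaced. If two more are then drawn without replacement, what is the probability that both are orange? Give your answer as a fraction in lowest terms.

After the first draw, 5 of the remaining 18 candies are orange.
P = 5/18 × 4/17 = 20/306 = 10/153.

10/153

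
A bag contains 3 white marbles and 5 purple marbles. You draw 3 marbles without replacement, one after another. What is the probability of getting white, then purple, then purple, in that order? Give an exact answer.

Each draw changes the counts, so multiply the conditional probabilities along the sequence:
P = 3/8 × 5/7 × 4/6 = 60/336 = 5/28.

5/28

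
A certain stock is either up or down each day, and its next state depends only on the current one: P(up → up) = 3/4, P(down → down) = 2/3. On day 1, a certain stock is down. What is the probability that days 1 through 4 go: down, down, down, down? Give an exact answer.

8/27

Day 1 is given. For each transition, use the conditional probability from the current state:
P(down | down) = 2/3; P(down | down) = 2/3; P(down | down) = 2/3.
P = 2/3 × 2/3 × 2/3 = 8/27.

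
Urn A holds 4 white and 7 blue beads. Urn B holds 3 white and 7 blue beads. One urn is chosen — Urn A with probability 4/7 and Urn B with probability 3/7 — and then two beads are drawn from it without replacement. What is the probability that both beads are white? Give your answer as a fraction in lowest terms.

From Urn A: P(both white) = (4/11)(3/10) = 6/55.
From Urn B: P(both white) = (3/10)(2/9) = 1/15.
Total probability = (4/7)(6/55) + (3/7)(1/15) = 1/11.

1/11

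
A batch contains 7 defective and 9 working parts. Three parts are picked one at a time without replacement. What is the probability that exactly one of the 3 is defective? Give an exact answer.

9/20

One ordering (defective drawn first) has probability 7/16 × 9/15 × 8/14 = 504/3360 = 3/20.
There are C(3,1) = 3 such orderings, each equally likely, so P = 3 × 3/20 = 9/20.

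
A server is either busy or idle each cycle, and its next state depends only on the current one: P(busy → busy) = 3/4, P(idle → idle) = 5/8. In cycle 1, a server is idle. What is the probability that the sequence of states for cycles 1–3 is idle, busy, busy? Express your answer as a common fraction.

9/32

Cycle 1 is given. For each transition, use the conditional probability from the current state:
P(busy | idle) = 3/8; P(busy | busy) = 3/4.
P = 3/8 × 3/4 = 9/32.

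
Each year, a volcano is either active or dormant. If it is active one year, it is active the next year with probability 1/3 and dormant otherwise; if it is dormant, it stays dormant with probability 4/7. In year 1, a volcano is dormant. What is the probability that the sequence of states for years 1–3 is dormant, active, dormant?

Year 1 is given. For each transition, use the conditional probability from the current state:
P(active | dormant) = 3/7; P(dormant | active) = 2/3.
P = 3/7 × 2/3 = 6/21 = 2/7.

2/7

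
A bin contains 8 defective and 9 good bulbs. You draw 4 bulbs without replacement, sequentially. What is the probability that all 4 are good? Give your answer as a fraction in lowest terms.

9/170

P(every draw is good) = 9/17 × 8/16 × 7/15 × 6/14 = 3024/57120 = 9/170.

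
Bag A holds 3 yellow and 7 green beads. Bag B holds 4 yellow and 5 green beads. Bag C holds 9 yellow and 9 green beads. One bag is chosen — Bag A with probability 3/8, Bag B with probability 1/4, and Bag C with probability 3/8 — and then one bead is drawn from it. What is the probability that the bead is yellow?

From Bag A: P(yellow) = 3/10.
From Bag B: P(yellow) = 4/9.
From Bag C: P(yellow) = 9/18.
Total probability = (3/8)(3/10) + (1/4)(4/9) + (3/8)(9/18) = 37/90.

37/90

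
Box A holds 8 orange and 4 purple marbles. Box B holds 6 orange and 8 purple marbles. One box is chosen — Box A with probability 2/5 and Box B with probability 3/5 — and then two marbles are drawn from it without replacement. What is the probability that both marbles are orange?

4033/15015

From Box A: P(both orange) = (8/12)(7/11) = 14/33.
From Box B: P(both orange) = (6/14)(5/13) = 15/91.
Total probability = (2/5)(14/33) + (3/5)(15/91) = 4033/15015.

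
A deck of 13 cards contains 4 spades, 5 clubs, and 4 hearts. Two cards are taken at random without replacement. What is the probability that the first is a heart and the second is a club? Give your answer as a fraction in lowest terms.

Multiply the probability of each draw given the previous ones:
P = 4/13 × 5/12 = 20/156 = 5/39.

5/39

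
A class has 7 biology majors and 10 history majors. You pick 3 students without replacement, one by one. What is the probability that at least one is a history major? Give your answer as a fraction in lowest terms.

129/136

P(no history majors) = 7/17 × 6/16 × 5/15 = 210/4080 = 7/136.
P(at least one) = 1 − 7/136 = 129/136.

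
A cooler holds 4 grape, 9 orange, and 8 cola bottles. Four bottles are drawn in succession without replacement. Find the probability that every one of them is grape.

1/5985

P(every draw is grape) = 4/21 × 3/20 × 2/19 × 1/18 = 24/143640 = 1/5985.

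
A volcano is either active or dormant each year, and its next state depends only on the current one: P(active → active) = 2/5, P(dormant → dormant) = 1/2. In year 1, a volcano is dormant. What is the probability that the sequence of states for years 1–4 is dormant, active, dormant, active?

Year 1 is given. For each transition, use the conditional probability from the current state:
P(active | dormant) = 1/2; P(dormant | active) = 3/5; P(active | dormant) = 1/2.
P = 1/2 × 3/5 × 1/2 = 3/20.

3/20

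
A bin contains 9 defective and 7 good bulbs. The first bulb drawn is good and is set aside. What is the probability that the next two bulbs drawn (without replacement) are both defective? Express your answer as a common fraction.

After the first draw, 9 of the remaining 15 bulbs are defective.
P = 9/15 × 8/14 = 72/210 = 12/35.

12/35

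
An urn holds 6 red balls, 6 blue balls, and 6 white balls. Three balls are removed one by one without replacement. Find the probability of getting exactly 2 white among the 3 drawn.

One ordering (white drawn first) has probability 6/18 × 5/17 × 12/16 = 360/4896 = 5/68.
There are C(3,2) = 3 such orderings, each equally likely, so P = 3 × 5/68 = 15/68.

15/68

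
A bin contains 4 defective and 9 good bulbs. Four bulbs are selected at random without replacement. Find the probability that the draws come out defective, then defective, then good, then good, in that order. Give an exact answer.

36/715

Multiply the probability of each draw given the previous ones:
P = 4/13 × 3/12 × 9/11 × 8/10 = 864/17160 = 36/715.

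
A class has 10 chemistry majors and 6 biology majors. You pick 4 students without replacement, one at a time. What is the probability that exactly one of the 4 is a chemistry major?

10/91

One ordering (a chemistry major drawn first) has probability 10/16 × 6/15 × 5/14 × 4/13 = 1200/43680 = 5/182.
There are C(4,1) = 4 such orderings, each equally likely, so P = 4 × 5/182 = 10/91.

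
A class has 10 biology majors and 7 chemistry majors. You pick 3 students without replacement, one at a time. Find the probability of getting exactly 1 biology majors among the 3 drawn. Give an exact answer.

21/68

One ordering (a biology major drawn first) has probability 10/17 × 7/16 × 6/15 = 420/4080 = 7/68.
There are C(3,1) = 3 such orderings, each equally likely, so P = 3 × 7/68 = 21/68.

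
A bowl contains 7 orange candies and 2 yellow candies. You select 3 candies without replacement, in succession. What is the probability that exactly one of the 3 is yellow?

1/2

One ordering (yellow drawn first) has probability 2/9 × 7/8 × 6/7 = 84/504 = 1/6.
There are C(3,1) = 3 such orderings, each equally likely, so P = 3 × 1/6 = 1/2.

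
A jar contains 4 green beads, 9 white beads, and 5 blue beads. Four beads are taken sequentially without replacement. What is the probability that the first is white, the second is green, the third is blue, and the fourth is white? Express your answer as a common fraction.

Chain rule:
P = 9/18 × 4/17 × 5/16 × 8/15 = 1440/73440 = 1/51.

1/51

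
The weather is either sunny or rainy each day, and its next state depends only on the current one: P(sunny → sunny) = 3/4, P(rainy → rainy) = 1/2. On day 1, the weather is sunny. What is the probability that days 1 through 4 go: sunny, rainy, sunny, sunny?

Day 1 is given. For each transition, use the conditional probability from the current state:
P(rainy | sunny) = 1/4; P(sunny | rainy) = 1/2; P(sunny | sunny) = 3/4.
P = 1/4 × 1/2 × 3/4 = 3/32.

3/32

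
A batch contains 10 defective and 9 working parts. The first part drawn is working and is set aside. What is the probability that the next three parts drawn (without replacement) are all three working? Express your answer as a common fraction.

7/102

After the first draw, 8 of the remaining 18 parts are working.
P = 8/18 × 7/17 × 6/16 = 336/4896 = 7/102.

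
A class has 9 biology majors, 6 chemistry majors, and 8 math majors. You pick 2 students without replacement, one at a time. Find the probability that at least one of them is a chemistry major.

117/253

P(no chemistry majors) = 17/23 × 16/22 = 272/506 = 136/253.
P(at least one) = 1 − 136/253 = 117/253.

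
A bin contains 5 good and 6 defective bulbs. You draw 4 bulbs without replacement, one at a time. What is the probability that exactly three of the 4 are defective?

One ordering (defective drawn first) has probability 6/11 × 5/10 × 4/9 × 5/8 = 600/7920 = 5/66.
There are C(4,3) = 4 such orderings, each equally likely, so P = 4 × 5/66 = 10/33.

10/33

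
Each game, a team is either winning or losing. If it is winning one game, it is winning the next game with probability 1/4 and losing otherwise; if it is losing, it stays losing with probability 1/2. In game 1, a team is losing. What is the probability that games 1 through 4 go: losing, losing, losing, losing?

Game 1 is given. For each transition, use the conditional probability from the current state:
P(losing | losing) = 1/2; P(losing | losing) = 1/2; P(losing | losing) = 1/2.
P = 1/2 × 1/2 × 1/2 = 1/8.

1/8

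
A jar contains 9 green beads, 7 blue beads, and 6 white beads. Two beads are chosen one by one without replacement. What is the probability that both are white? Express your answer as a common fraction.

P(all white) = 6/22 × 5/21 = 30/462 = 5/77.

5/77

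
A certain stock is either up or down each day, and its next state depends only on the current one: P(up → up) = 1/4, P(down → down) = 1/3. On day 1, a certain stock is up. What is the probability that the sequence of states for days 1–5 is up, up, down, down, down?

1/48

Day 1 is given. For each transition, use the conditional probability from the current state:
P(up | up) = 1/4; P(down | up) = 3/4; P(down | down) = 1/3; P(down | down) = 1/3.
P = 1/4 × 3/4 × 1/3 × 1/3 = 3/144 = 1/48.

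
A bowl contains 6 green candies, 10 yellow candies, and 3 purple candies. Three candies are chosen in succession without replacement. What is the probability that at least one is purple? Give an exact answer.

P(no purple) = 16/19 × 15/18 × 14/17 = 3360/5814 = 560/969.
P(at least one) = 1 − 560/969 = 409/969.

409/969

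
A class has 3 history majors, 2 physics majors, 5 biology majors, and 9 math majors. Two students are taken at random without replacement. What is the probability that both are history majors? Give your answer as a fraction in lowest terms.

1/57

P = 3/19 × 2/18 = 6/342 = 1/57.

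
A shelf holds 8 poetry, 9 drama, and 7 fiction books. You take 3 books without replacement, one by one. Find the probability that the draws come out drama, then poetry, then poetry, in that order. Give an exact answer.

21/506

Chain rule:
P = 9/24 × 8/23 × 7/22 = 504/12144 = 21/506.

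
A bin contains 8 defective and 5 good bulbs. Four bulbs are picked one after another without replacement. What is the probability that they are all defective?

P = 8/13 × 7/12 × 6/11 × 5/10 = 1680/17160 = 14/143.

14/143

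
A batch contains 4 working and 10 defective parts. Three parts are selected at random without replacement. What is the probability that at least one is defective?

90/91

P(no defective) = 4/14 × 3/13 × 2/12 = 24/2184 = 1/91.
P(at least one) = 1 − 1/91 = 90/91.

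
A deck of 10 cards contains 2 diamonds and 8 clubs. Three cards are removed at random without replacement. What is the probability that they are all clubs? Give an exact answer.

7/15

P(all clubs) = 8/10 × 7/9 × 6/8 = 336/720 = 7/15.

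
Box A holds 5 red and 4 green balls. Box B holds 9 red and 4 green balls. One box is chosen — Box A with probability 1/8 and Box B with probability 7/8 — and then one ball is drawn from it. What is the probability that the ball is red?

From Box A: P(red) = 5/9.
From Box B: P(red) = 9/13.
Total probability = (1/8)(5/9) + (7/8)(9/13) = 79/117.

79/117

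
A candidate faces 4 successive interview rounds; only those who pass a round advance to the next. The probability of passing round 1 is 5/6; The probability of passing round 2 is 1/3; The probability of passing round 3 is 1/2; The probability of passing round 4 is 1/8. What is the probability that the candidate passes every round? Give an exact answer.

The events are sequential, so multiply the conditional probabilities:
P = 5/6 × 1/3 × 1/2 × 1/8 = 5/288.

5/288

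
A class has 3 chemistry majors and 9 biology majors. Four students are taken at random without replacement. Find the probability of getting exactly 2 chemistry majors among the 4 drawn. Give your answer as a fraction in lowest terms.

12/55

One ordering (chemistry majors drawn first) has probability 3/12 × 2/11 × 9/10 × 8/9 = 432/11880 = 2/55.
There are C(4,2) = 6 such orderings, each equally likely, so P = 6 × 2/55 = 12/55.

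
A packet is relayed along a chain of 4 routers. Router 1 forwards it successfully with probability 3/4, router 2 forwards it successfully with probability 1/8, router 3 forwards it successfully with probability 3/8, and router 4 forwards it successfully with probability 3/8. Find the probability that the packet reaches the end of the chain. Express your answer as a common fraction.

27/2048

The events are sequential, so multiply the conditional probabilities:
P = 3/4 × 1/8 × 3/8 × 3/8 = 27/2048.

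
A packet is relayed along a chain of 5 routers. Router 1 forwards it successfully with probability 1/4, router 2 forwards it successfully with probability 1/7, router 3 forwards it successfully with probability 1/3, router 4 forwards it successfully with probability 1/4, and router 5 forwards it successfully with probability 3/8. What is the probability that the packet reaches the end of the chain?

Each stage is reached only if all earlier stages succeed, so
P = 1/4 × 1/7 × 1/3 × 1/4 × 3/8 = 3/2688 = 1/896.

1/896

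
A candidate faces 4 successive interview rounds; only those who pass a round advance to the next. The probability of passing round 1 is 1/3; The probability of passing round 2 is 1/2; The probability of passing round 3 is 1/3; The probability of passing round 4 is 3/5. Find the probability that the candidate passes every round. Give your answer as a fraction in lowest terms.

The events are sequential, so multiply the conditional probabilities:
P = 1/3 × 1/2 × 1/3 × 3/5 = 3/90 = 1/30.

1/30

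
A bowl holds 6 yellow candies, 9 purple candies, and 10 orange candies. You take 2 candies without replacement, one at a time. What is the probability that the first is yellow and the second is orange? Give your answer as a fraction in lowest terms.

Each draw changes the counts, so multiply the conditional probabilities along the sequence:
P = 6/25 × 10/24 = 60/600 = 1/10.

1/10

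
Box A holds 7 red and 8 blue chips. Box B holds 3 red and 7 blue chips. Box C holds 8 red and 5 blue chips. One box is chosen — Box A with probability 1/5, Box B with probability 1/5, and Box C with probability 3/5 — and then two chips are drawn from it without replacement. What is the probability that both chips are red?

262/975

From Box A: P(both red) = (7/15)(6/14) = 1/5.
From Box B: P(both red) = (3/10)(2/9) = 1/15.
From Box C: P(both red) = (8/13)(7/12) = 14/39.
Total probability = (1/5)(1/5) + (1/5)(1/15) + (3/5)(14/39) = 262/975.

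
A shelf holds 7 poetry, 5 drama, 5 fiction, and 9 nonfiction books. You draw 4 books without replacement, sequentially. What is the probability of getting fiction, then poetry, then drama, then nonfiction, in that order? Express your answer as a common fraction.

21/4784

Each draw changes the counts, so multiply the conditional probabilities along the sequence:
P = 5/26 × 7/25 × 5/24 × 9/23 = 1575/358800 = 21/4784.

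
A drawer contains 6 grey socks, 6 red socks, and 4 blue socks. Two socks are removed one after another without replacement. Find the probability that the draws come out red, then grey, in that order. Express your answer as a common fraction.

3/20

Each draw changes the counts, so multiply the conditional probabilities along the sequence:
P = 6/16 × 6/15 = 36/240 = 3/20.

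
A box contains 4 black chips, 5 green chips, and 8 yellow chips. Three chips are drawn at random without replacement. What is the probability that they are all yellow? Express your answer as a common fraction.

7/85

P = 8/17 × 7/16 × 6/15 = 336/4080 = 7/85.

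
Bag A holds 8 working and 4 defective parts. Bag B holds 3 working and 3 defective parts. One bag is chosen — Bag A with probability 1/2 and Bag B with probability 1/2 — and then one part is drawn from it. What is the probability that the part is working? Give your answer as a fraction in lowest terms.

7/12

From Bag A: P(working) = 8/12.
From Bag B: P(working) = 3/6.
Total probability = (1/2)(8/12) + (1/2)(3/6) = 7/12.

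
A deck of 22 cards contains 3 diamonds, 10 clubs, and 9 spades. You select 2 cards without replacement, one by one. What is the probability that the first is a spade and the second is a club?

Multiply the probability of each draw given the previous ones:
P = 9/22 × 10/21 = 90/462 = 15/77.

15/77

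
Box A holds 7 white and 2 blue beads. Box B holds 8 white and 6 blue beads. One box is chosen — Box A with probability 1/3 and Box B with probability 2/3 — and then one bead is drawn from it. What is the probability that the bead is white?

From Box A: P(white) = 7/9.
From Box B: P(white) = 8/14.
Total probability = (1/3)(7/9) + (2/3)(8/14) = 121/189.

121/189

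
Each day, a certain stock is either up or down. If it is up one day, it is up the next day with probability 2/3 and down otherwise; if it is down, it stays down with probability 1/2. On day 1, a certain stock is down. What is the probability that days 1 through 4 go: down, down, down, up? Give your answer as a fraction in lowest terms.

1/8

Day 1 is given. For each transition, use the conditional probability from the current state:
P(down | down) = 1/2; P(down | down) = 1/2; P(up | down) = 1/2.
P = 1/2 × 1/2 × 1/2 = 1/8.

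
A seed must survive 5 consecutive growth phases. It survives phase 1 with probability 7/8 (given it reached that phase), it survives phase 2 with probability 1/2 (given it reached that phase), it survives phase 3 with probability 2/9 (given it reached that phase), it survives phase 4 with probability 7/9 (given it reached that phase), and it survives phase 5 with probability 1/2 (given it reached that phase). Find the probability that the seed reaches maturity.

49/1296

Each stage is reached only if all earlier stages succeed, so
P = 7/8 × 1/2 × 2/9 × 7/9 × 1/2 = 98/2592 = 49/1296.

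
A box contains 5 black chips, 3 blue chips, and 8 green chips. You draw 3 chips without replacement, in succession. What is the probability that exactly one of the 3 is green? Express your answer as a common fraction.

2/5

One ordering (green drawn first) has probability 8/16 × 8/15 × 7/14 = 448/3360 = 2/15.
There are C(3,1) = 3 such orderings, each equally likely, so P = 3 × 2/15 = 2/5.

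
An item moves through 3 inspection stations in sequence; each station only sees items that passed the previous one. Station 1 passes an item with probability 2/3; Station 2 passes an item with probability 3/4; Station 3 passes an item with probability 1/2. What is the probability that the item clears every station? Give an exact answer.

Multiplying along the chain,
P = 2/3 × 3/4 × 1/2 = 6/24 = 1/4.

1/4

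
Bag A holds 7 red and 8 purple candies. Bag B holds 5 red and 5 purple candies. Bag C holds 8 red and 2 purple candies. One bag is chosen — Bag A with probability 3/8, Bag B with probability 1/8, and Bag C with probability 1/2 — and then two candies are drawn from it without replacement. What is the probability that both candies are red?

149/360

From Bag A: P(both red) = (7/15)(6/14) = 1/5.
From Bag B: P(both red) = (5/10)(4/9) = 2/9.
From Bag C: P(both red) = (8/10)(7/9) = 28/45.
Total probability = (3/8)(1/5) + (1/8)(2/9) + (1/2)(28/45) = 149/360.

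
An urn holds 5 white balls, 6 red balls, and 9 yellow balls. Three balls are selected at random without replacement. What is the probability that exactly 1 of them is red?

One ordering (red drawn first) has probability 6/20 × 14/19 × 13/18 = 1092/6840 = 91/570.
There are C(3,1) = 3 such orderings, each equally likely, so P = 3 × 91/570 = 91/190.

91/190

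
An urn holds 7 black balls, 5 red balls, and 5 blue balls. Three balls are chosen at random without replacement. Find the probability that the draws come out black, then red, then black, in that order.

7/136

Chain rule:
P = 7/17 × 5/16 × 6/15 = 210/4080 = 7/136.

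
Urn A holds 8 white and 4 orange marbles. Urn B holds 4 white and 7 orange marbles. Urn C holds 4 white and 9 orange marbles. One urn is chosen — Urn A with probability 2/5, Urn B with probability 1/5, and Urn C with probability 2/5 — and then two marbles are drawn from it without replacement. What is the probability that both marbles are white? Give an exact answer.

From Urn A: P(both white) = (8/12)(7/11) = 14/33.
From Urn B: P(both white) = (4/11)(3/10) = 6/55.
From Urn C: P(both white) = (4/13)(3/12) = 1/13.
Total probability = (2/5)(14/33) + (1/5)(6/55) + (2/5)(1/13) = 2384/10725.

2384/10725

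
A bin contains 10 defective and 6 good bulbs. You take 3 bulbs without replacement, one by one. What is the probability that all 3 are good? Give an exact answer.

1/28

P = 6/16 × 5/15 × 4/14 = 120/3360 = 1/28.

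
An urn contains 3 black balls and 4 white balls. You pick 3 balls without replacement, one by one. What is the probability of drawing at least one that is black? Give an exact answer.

P(no black) = 4/7 × 3/6 × 2/5 = 24/210 = 4/35.
P(at least one) = 1 − 4/35 = 31/35.

31/35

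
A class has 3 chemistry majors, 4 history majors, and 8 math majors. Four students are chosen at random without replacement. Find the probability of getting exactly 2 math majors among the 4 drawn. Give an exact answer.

One ordering (math majors drawn first) has probability 8/15 × 7/14 × 7/13 × 6/12 = 2352/32760 = 14/195.
There are C(4,2) = 6 such orderings, each equally likely, so P = 6 × 14/195 = 28/65.

28/65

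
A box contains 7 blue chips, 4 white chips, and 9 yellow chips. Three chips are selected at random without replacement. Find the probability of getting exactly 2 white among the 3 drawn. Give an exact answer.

8/95

One ordering (white drawn first) has probability 4/20 × 3/19 × 16/18 = 192/6840 = 8/285.
There are C(3,2) = 3 such orderings, each equally likely, so P = 3 × 8/285 = 8/95.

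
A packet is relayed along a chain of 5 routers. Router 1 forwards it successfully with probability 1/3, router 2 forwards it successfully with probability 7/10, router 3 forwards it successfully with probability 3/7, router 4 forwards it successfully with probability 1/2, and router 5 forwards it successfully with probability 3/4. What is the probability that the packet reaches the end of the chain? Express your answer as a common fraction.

3/80

Each stage is reached only if all earlier stages succeed, so
P = 1/3 × 7/10 × 3/7 × 1/2 × 3/4 = 63/1680 = 3/80.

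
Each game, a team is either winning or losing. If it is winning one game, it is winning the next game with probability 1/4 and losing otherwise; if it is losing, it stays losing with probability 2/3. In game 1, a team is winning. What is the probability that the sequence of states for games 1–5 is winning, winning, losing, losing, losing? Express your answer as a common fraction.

1/12

Game 1 is given. For each transition, use the conditional probability from the current state:
P(winning | winning) = 1/4; P(losing | winning) = 3/4; P(losing | losing) = 2/3; P(losing | losing) = 2/3.
P = 1/4 × 3/4 × 2/3 × 2/3 = 12/144 = 1/12.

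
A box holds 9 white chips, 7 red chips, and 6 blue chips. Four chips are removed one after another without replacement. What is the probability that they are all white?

18/1045

P = 9/22 × 8/21 × 7/20 × 6/19 = 3024/175560 = 18/1045.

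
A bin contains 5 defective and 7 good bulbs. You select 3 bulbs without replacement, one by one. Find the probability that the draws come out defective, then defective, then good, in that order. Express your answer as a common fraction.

Chain rule:
P = 5/12 × 4/11 × 7/10 = 140/1320 = 7/66.

7/66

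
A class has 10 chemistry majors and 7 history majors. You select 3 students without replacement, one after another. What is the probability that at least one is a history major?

P(no history majors) = 10/17 × 9/16 × 8/15 = 720/4080 = 3/17.
P(at least one) = 1 − 3/17 = 14/17.

14/17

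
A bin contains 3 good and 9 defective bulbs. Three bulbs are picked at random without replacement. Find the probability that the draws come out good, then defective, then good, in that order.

Chain rule:
P = 3/12 × 9/11 × 2/10 = 54/1320 = 9/220.

9/220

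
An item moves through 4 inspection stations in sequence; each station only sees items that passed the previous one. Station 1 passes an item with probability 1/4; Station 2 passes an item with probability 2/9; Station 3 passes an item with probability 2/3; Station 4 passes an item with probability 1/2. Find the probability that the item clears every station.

1/54

The events are sequential, so multiply the conditional probabilities:
P = 1/4 × 2/9 × 2/3 × 1/2 = 4/216 = 1/54.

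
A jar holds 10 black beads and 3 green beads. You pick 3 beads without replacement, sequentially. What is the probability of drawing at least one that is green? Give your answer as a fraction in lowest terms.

83/143

P(no green) = 10/13 × 9/12 × 8/11 = 720/1716 = 60/143.
P(at least one) = 1 − 60/143 = 83/143.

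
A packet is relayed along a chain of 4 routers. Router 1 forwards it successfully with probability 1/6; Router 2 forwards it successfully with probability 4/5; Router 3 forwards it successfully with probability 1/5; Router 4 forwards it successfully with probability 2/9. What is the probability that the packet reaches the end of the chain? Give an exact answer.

4/675

Each stage is reached only if all earlier stages succeed, so
P = 1/6 × 4/5 × 1/5 × 2/9 = 8/1350 = 4/675.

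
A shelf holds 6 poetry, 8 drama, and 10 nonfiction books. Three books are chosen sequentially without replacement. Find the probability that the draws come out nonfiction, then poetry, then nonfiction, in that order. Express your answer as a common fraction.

45/1012

Multiply the probability of each draw given the previous ones:
P = 10/24 × 6/23 × 9/22 = 540/12144 = 45/1012.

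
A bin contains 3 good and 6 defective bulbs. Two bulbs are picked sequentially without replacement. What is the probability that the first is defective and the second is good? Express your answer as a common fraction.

Each draw changes the counts, so multiply the conditional probabilities along the sequence:
P = 6/9 × 3/8 = 18/72 = 1/4.

1/4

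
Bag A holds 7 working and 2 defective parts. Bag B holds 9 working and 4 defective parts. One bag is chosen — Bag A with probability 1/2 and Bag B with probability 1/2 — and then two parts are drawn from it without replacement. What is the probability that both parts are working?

From Bag A: P(both working) = (7/9)(6/8) = 7/12.
From Bag B: P(both working) = (9/13)(8/12) = 6/13.
Total probability = (1/2)(7/12) + (1/2)(6/13) = 163/312.

163/312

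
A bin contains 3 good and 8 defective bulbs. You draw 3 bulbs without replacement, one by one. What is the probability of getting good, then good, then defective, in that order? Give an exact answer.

Chain rule:
P = 3/11 × 2/10 × 8/9 = 48/990 = 8/165.

8/165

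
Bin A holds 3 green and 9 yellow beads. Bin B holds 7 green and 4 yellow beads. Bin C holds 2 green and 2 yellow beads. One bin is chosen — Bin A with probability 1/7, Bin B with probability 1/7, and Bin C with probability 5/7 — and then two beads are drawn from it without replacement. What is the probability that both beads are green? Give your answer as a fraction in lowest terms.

From Bin A: P(both green) = (3/12)(2/11) = 1/22.
From Bin B: P(both green) = (7/11)(6/10) = 21/55.
From Bin C: P(both green) = (2/4)(1/3) = 1/6.
Total probability = (1/7)(1/22) + (1/7)(21/55) + (5/7)(1/6) = 208/1155.

208/1155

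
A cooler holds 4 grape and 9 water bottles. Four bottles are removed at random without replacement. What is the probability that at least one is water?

P(no water) = 4/13 × 3/12 × 2/11 × 1/10 = 24/17160 = 1/715.
P(at least one) = 1 − 1/715 = 714/715.

714/715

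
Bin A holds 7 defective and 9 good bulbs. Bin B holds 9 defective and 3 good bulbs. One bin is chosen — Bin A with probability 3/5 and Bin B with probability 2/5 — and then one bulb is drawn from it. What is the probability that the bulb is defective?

From Bin A: P(defective) = 7/16.
From Bin B: P(defective) = 9/12.
Total probability = (3/5)(7/16) + (2/5)(9/12) = 9/16.

9/16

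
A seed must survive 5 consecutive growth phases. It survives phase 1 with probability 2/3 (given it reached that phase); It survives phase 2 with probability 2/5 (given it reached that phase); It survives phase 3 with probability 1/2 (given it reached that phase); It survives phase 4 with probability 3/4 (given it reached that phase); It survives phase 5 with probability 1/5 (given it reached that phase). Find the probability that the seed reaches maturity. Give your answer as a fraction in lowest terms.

The events are sequential, so multiply the conditional probabilities:
P = 2/3 × 2/5 × 1/2 × 3/4 × 1/5 = 12/600 = 1/50.

1/50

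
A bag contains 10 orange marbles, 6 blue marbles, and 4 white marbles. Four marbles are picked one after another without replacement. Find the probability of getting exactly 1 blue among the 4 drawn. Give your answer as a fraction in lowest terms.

One ordering (blue drawn first) has probability 6/20 × 14/19 × 13/18 × 12/17 = 13104/116280 = 182/1615.
There are C(4,1) = 4 such orderings, each equally likely, so P = 4 × 182/1615 = 728/1615.

728/1615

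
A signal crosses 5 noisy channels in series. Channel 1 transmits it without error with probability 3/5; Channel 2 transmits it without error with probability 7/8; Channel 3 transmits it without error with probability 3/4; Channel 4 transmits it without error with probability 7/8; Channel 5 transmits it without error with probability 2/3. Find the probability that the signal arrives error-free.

147/640

The events are sequential, so multiply the conditional probabilities:
P = 3/5 × 7/8 × 3/4 × 7/8 × 2/3 = 882/3840 = 147/640.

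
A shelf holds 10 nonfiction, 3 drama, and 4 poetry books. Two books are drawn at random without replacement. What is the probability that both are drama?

P = 3/17 × 2/16 = 6/272 = 3/136.

3/136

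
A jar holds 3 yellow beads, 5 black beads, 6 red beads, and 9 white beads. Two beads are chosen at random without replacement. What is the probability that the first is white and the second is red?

27/253

Multiply the probability of each draw given the previous ones:
P = 9/23 × 6/22 = 54/506 = 27/253.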